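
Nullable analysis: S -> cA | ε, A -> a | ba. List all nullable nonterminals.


A nonterminal is nullable iff some alternative derives ε (directly, or every symbol in it is nullable)
Nullable: {S}


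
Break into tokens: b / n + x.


Scan left to right, longest-match per lexeme
Tokens: ID(b), OP(/), ID(n), OP(+), ID(x)


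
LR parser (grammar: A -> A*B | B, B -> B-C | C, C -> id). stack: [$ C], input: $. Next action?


'C' (not preceded by B-) is the handle for B -> C
Action: reduce (B -> C)


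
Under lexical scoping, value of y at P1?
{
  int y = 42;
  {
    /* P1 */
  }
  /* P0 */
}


P1's block does not declare y; resolves to the enclosing declaration at depth 0
y = 42


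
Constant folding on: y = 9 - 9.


9 - 9 = 0 at compile time
Optimized: y = 0


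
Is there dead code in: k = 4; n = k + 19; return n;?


k is read by n's definition; n is returned
No dead code


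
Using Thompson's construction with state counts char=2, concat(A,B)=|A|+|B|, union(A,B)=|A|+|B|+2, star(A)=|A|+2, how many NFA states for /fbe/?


Syntax tree has 3 char leaf(s), 0 union(s), 0 star(s)
chars contribute 3×2 = 6; each union adds +2; each star adds +2
Total: 6 + 0 + 0 = 6 states


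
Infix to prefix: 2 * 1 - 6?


left-to-right (same/higher precedence on left): tree is (- (* 2 1) 6)
Prefix: - * 2 1 6


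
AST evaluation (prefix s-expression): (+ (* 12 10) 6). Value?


Evaluate inner: (* 12 10) = 120
Evaluate root: (+ 120 6) = 126
Result: 126


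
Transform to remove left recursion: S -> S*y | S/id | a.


Left-recursive alternatives: S*y, S/id; non-recursive: a
Introduce S': S -> aS', S' -> *yS' | /idS' | ε


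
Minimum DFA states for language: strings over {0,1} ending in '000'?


Track the longest suffix of input matching a prefix of '000': 4 classes (prefixes of length 0..3)
Minimal DFA: 4 states


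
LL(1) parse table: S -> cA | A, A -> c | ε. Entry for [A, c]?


For [A, c]: 'c' ∈ FIRST(c)
Entry: A -> c


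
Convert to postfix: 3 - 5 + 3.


Left to right (same or higher precedence on left)
Postfix: 3 5 - 3 +


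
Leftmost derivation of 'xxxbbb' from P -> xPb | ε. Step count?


Derivation: P => xPb => xxPbb => xxxPbbb => xxxbbb
Steps: 4


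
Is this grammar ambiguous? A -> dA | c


right-linear, alternatives start with distinct terminals 'd' vs 'c': unique leftmost derivation
Unambiguous


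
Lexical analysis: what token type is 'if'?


Pattern: reserved word
Type: KEYWORD


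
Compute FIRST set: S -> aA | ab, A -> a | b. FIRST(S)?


Per alternative of S: FIRST(aA) = {a}; FIRST(ab) = {a}
FIRST(S) = {a}


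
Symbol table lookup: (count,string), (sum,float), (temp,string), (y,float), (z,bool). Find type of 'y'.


Lookup 'y' → type float


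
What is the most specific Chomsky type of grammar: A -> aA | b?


Right-linear: every RHS is a terminal or a terminal followed by one nonterminal
Classification: Type 3 (Regular)


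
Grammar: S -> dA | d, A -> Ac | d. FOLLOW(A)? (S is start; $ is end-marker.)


$ ∈ FOLLOW(S). For each A -> αBβ: add FIRST(β)\{ε} to FOLLOW(B); if β nullable, add FOLLOW(A).
FOLLOW(A) = {$, c}


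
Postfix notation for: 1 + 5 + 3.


Left to right (same or higher precedence on left)
Postfix: 1 5 + 3 +


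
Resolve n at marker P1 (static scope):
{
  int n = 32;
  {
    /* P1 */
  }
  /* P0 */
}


P1's block does not declare n; resolves to the enclosing declaration at depth 0
n = 32


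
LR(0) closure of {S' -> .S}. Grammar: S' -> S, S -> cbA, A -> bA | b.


Start: S' -> .S
For each item with dot before a nonterminal B, add B -> .γ for every B-production
Closure: [S' -> .S, S -> .cbA]


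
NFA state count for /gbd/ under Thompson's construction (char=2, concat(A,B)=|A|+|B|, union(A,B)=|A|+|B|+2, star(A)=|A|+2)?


Syntax tree has 3 char leaf(s), 0 union(s), 0 star(s)
chars contribute 3×2 = 6; each union adds +2; each star adds +2
Total: 6 + 0 + 0 = 6 states


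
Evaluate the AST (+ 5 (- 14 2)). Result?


Evaluate inner: (- 14 2) = 12
Evaluate root: (+ 5 12) = 17
Result: 17


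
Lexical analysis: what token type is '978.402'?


Pattern: digits with a decimal point
Type: FLOAT_LITERAL


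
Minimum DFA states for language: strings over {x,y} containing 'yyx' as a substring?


KMP-style automaton: 3 progress states + 1 absorbing accept = 4
Minimal DFA: 4 states


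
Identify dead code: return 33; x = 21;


statement follows a return and is unreachable
Dead: 'x = 21'


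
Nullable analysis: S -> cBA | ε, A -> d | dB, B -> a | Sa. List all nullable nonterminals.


A nonterminal is nullable iff some alternative derives ε (directly, or every symbol in it is nullable)
Nullable: {S}


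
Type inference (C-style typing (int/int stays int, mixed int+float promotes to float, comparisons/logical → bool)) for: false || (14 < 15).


Operand types: bool || bool
Rule: logical operators take bool operands and yield bool
Result type: bool


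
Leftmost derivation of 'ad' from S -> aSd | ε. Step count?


Derivation: S => aSd => ad
Steps: 2


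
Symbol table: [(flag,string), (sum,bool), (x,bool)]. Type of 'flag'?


Lookup 'flag' → type string


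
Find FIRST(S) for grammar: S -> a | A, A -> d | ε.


Per alternative of S: FIRST(a) = {a}; FIRST(A) = {d, ε}
FIRST(S) = {a, d, ε}


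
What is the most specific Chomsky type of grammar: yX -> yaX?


LHS has context (more than one symbol) and |LHS| ≤ |RHS|
Classification: Type 1 (Context-Sensitive)


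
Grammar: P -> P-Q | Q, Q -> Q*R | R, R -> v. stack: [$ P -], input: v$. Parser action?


no handle ('P-' is not any RHS); shift 'v'
Action: shift


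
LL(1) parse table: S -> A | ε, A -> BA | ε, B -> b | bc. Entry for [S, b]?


For [S, b]: 'b' ∈ FIRST(A)
Entry: S -> A


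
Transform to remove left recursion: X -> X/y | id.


Left-recursive alternatives: X/y; non-recursive: id
Introduce X': X -> idX', X' -> /yX' | ε


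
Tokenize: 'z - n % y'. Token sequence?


Scan left to right, longest-match per lexeme
Tokens: ID(z), OP(-), ID(n), OP(%), ID(y)


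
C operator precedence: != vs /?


'/' is multiplicative (level 10); '!=' is equality (level 6)
Higher level binds tighter
'/' has higher precedence than '!='


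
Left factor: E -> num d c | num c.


Common prefix: 'num'
Factored: E -> num E', E' -> d c | c


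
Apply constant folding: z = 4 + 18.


4 + 18 = 22 at compile time
Optimized: z = 22


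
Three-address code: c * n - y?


Break into single-operator statements:
t1 = c * n
t2 = t1 - y


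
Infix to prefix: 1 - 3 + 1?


left-to-right (same/higher precedence on left): tree is (+ (- 1 3) 1)
Prefix: + - 1 3 1


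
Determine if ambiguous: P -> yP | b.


right-linear, alternatives start with distinct terminals 'y' vs 'b': unique leftmost derivation
Unambiguous


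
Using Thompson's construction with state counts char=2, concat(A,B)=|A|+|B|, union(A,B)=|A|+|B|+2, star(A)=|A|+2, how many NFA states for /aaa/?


Syntax tree has 3 char leaf(s), 0 union(s), 0 star(s)
chars contribute 3×2 = 6; each union adds +2; each star adds +2
Total: 6 + 0 + 0 = 6 states


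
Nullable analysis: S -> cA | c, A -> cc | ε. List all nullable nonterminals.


A nonterminal is nullable iff some alternative derives ε (directly, or every symbol in it is nullable)
Nullable: {A}


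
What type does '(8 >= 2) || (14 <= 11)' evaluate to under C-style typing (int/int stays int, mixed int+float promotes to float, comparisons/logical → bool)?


Operand types: bool || bool
Rule: logical operators take bool operands and yield bool
Result type: bool


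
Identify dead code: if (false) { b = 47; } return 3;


condition is constant false, so the whole block is unreachable
Dead: 'if (false) { b = 47; }'


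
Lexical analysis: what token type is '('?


Pattern: delimiter/punctuation
Type: PUNCTUATION


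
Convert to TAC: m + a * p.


Break into single-operator statements:
t1 = a * p
t2 = m + t1


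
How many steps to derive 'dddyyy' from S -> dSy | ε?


Derivation: S => dSy => ddSyy => dddSyyy => dddyyy
Steps: 4


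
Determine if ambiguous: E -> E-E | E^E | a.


'a-a^a' has two parse trees (no precedence encoded between - and ^)
Ambiguous


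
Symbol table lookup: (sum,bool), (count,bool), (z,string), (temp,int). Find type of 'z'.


Lookup 'z' → type string


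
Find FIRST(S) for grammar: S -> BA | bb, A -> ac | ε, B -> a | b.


Per alternative of S: FIRST(BA) = {a, b}; FIRST(bb) = {b}
FIRST(S) = {a, b}


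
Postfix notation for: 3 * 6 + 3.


Left to right (same or higher precedence on left)
Postfix: 3 6 * 3 +


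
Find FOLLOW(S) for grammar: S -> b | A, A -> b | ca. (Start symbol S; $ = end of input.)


$ ∈ FOLLOW(S). For each A -> αBβ: add FIRST(β)\{ε} to FOLLOW(B); if β nullable, add FOLLOW(A).
FOLLOW(S) = {$}


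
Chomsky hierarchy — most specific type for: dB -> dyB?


LHS has context (more than one symbol) and |LHS| ≤ |RHS|
Classification: Type 1 (Context-Sensitive)


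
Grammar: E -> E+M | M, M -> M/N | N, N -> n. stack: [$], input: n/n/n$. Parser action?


no handle on stack; shift 'n'
Action: shift


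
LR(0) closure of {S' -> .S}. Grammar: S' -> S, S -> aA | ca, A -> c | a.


Start: S' -> .S
For each item with dot before a nonterminal B, add B -> .γ for every B-production
Closure: [S' -> .S, S -> .aA, S -> .ca]


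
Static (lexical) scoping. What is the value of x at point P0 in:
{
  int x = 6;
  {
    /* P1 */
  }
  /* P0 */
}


x declared in the same block as P0
x = 6


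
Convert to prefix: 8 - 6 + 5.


left-to-right (same/higher precedence on left): tree is (+ (- 8 6) 5)
Prefix: + - 8 6 5


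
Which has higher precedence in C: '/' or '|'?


'/' is multiplicative (level 10); '|' is bitwise OR (level 3)
Higher level binds tighter
'/' has higher precedence than '|'


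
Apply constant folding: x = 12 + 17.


12 + 17 = 29 at compile time
Optimized: x = 29


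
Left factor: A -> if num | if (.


Common prefix: 'if'
Factored: A -> if A', A' -> num | (


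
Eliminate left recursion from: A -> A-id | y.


Left-recursive alternatives: A-id; non-recursive: y
Introduce A': A -> yA', A' -> -idA' | ε


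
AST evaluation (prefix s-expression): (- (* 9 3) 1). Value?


Evaluate inner: (* 9 3) = 27
Evaluate root: (- 27 1) = 26
Result: 26


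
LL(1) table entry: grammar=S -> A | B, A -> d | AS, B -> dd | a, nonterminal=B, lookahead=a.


For [B, a]: 'a' ∈ FIRST(a)
Entry: B -> a


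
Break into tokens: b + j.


Scan left to right, longest-match per lexeme
Tokens: ID(b), OP(+), ID(j)


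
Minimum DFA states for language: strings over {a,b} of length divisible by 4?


Track length mod 4: states 0..3, accept at 0
Minimal DFA: 4 states


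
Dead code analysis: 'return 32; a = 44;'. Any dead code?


statement follows a return and is unreachable
Dead: 'a = 44'


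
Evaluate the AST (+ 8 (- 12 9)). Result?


Evaluate inner: (- 12 9) = 3
Evaluate root: (+ 8 3) = 11
Result: 11


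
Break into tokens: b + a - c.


Scan left to right, longest-match per lexeme
Tokens: ID(b), OP(+), ID(a), OP(-), ID(c)


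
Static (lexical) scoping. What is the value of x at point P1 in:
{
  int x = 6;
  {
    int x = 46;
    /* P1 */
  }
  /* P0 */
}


x declared in the same block as P1
x = 46


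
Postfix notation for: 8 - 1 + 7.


Left to right (same or higher precedence on left)
Postfix: 8 1 - 7 +


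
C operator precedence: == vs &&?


'==' is equality (level 6); '&&' is logical AND (level 2)
Higher level binds tighter
'==' has higher precedence than '&&'


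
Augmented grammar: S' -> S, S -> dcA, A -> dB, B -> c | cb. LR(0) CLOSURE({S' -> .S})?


Start: S' -> .S
For each item with dot before a nonterminal B, add B -> .γ for every B-production
Closure: [S' -> .S, S -> .dcA]


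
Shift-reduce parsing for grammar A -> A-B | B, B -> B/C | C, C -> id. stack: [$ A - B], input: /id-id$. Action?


'/' can extend B; shift to build B -> B/C
Action: shift


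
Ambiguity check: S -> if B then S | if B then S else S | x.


dangling else: 'if B then if B then x else x' parses two ways
Ambiguous


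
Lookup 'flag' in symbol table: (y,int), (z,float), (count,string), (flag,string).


Lookup 'flag' → type string


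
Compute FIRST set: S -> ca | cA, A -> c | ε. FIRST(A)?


Per alternative of A: FIRST(c) = {c}; FIRST(ε) = {ε}
FIRST(A) = {c, ε}


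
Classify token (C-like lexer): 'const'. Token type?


Pattern: reserved word
Type: KEYWORD


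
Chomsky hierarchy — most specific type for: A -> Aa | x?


Left-linear: every RHS is a terminal or one nonterminal followed by a terminal
Classification: Type 3 (Regular)


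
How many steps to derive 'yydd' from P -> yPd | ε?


Derivation: P => yPd => yyPdd => yydd
Steps: 3


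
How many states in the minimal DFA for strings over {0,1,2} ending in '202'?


Track the longest suffix of input matching a prefix of '202': 4 classes (prefixes of length 0..3)
Minimal DFA: 4 states


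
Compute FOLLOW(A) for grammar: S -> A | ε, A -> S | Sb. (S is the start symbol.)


$ ∈ FOLLOW(S). For each A -> αBβ: add FIRST(β)\{ε} to FOLLOW(B); if β nullable, add FOLLOW(A).
FOLLOW(A) = {$, b}


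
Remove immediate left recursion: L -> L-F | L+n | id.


Left-recursive alternatives: L-F, L+n; non-recursive: id
Introduce L': L -> idL', L' -> -FL' | +nL' | ε


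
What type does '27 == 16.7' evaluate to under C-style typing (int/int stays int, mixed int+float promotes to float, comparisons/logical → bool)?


Operand types: int == float
Rule: comparison yields bool
Result type: bool


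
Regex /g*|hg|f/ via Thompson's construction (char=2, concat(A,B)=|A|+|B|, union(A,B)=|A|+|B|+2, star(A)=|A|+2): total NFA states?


Syntax tree has 4 char leaf(s), 2 union(s), 1 star(s)
chars contribute 4×2 = 8; each union adds +2; each star adds +2
Total: 8 + 4 + 2 = 14 states


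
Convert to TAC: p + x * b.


Break into single-operator statements:
t1 = x * b
t2 = p + t1


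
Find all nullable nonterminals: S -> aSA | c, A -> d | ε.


A nonterminal is nullable iff some alternative derives ε (directly, or every symbol in it is nullable)
Nullable: {A}


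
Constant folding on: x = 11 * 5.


11 * 5 = 55 at compile time
Optimized: x = 55


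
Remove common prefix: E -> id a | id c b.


Common prefix: 'id'
Factored: E -> id E', E' -> a | c b


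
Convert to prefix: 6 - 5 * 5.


'*' binds tighter: tree is (- 6 (* 5 5))
Prefix: - 6 * 5 5


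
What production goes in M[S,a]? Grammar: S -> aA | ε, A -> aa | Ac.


For [S, a]: 'a' ∈ FIRST(aA)
Entry: S -> aA


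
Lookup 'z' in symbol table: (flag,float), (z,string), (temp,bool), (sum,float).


Lookup 'z' → type string


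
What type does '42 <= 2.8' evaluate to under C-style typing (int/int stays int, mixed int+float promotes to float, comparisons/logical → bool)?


Operand types: int <= float
Rule: comparison yields bool
Result type: bool


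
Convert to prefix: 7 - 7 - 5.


left-to-right (same/higher precedence on left): tree is (- (- 7 7) 5)
Prefix: - - 7 7 5


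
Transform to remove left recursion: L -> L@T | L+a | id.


Left-recursive alternatives: L@T, L+a; non-recursive: id
Introduce L': L -> idL', L' -> @TL' | +aL' | ε


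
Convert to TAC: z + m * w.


Break into single-operator statements:
t1 = m * w
t2 = z + t1


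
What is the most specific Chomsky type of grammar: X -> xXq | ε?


Single nonterminal LHS, but x^n q^n is not regular
Classification: Type 2 (Context-Free)


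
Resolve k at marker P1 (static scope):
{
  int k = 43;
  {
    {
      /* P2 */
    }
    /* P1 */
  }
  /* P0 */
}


P1's block does not declare k; resolves to the enclosing declaration at depth 0
k = 43


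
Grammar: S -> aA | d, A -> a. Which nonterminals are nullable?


A nonterminal is nullable iff some alternative derives ε (directly, or every symbol in it is nullable)
Nullable: {}


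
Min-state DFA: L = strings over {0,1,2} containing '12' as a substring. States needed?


KMP-style automaton: 2 progress states + 1 absorbing accept = 3
Minimal DFA: 3 states


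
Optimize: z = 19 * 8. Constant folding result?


19 * 8 = 152 at compile time
Optimized: z = 152


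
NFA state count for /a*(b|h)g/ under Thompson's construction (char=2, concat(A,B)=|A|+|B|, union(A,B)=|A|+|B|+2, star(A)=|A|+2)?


Syntax tree has 4 char leaf(s), 1 union(s), 1 star(s)
chars contribute 4×2 = 8; each union adds +2; each star adds +2
Total: 8 + 2 + 2 = 12 states


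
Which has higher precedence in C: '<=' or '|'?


'<=' is relational (level 7); '|' is bitwise OR (level 3)
Higher level binds tighter
'<=' has higher precedence than '|'


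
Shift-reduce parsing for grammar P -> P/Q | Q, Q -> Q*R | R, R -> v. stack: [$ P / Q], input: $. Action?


handle 'P/Q' on top; lookahead ∈ FOLLOW(P) = {/, $}
Action: reduce (P -> P/Q)


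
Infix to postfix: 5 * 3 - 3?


Left to right (same or higher precedence on left)
Postfix: 5 3 * 3 -


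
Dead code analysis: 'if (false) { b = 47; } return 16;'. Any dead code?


condition is constant false, so the whole block is unreachable
Dead: 'if (false) { b = 47; }'


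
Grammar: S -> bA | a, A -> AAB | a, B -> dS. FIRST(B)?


Per alternative of B: FIRST(dS) = {d}
FIRST(B) = {d}


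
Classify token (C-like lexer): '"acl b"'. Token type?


Pattern: double-quoted sequence
Type: STRING_LITERAL


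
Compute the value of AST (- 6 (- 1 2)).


Evaluate inner: (- 1 2) = -1
Evaluate root: (- 6 -1) = 7
Result: 7


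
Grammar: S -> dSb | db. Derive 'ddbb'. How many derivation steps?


Derivation: S => dSb => ddbb
Steps: 2


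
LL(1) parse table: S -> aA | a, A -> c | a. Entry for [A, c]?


For [A, c]: 'c' ∈ FIRST(c)
Entry: A -> c


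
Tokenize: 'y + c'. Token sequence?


Scan left to right, longest-match per lexeme
Tokens: ID(y), OP(+), ID(c)


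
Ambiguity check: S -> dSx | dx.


balanced d^n…x^n: each string has a unique parse
Unambiguous


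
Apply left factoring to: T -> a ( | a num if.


Common prefix: 'a'
Factored: T -> a T', T' -> ( | num if


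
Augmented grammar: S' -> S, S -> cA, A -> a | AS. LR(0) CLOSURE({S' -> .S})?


Start: S' -> .S
For each item with dot before a nonterminal B, add B -> .γ for every B-production
Closure: [S' -> .S, S -> .cA]


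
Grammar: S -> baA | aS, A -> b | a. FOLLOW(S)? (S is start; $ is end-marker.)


$ ∈ FOLLOW(S). For each A -> αBβ: add FIRST(β)\{ε} to FOLLOW(B); if β nullable, add FOLLOW(A).
FOLLOW(S) = {$}


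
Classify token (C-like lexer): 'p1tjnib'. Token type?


Pattern: letter/underscore followed by alphanumerics, not a keyword
Type: IDENTIFIER


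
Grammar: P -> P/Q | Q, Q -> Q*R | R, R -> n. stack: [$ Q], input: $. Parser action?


lookahead ∉ {*} so Q won't extend; reduce P -> Q
Action: reduce (P -> Q)


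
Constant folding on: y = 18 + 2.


18 + 2 = 20 at compile time
Optimized: y = 20


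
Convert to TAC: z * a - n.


Break into single-operator statements:
t1 = z * a
t2 = t1 - n


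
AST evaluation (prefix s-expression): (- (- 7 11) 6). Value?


Evaluate inner: (- 7 11) = -4
Evaluate root: (- -4 6) = -10
Result: -10


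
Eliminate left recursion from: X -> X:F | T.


Left-recursive alternatives: X:F; non-recursive: T
Introduce X': X -> TX', X' -> :FX' | ε


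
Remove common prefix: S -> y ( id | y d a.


Common prefix: 'y'
Factored: S -> y S', S' -> ( id | d a


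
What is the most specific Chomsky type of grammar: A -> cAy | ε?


Single nonterminal LHS, but c^n y^n is not regular
Classification: Type 2 (Context-Free)


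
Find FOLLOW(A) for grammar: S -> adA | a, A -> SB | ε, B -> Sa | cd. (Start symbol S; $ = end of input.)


$ ∈ FOLLOW(S). For each A -> αBβ: add FIRST(β)\{ε} to FOLLOW(B); if β nullable, add FOLLOW(A).
FOLLOW(A) = {$, a, c}


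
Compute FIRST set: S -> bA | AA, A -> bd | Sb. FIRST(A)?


Per alternative of A: FIRST(bd) = {b}; FIRST(Sb) = {b}
FIRST(A) = {b}


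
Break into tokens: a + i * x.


Scan left to right, longest-match per lexeme
Tokens: ID(a), OP(+), ID(i), OP(*), ID(x)


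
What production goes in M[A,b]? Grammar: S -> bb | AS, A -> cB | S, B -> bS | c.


For [A, b]: 'b' ∈ FIRST(S)
Entry: A -> S


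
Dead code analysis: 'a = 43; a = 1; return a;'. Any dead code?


first assignment to a is overwritten before any read
Dead: 'a = 43'


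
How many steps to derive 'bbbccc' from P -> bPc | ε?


Derivation: P => bPc => bbPcc => bbbPccc => bbbccc
Steps: 4


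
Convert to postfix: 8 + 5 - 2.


Left to right (same or higher precedence on left)
Postfix: 8 5 + 2 -


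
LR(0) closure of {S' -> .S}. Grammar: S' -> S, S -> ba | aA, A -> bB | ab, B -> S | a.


Start: S' -> .S
For each item with dot before a nonterminal B, add B -> .γ for every B-production
Closure: [S' -> .S, S -> .ba, S -> .aA]


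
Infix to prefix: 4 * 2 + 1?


left-to-right (same/higher precedence on left): tree is (+ (* 4 2) 1)
Prefix: + * 4 2 1


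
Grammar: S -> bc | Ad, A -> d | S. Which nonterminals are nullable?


A nonterminal is nullable iff some alternative derives ε (directly, or every symbol in it is nullable)
Nullable: {}


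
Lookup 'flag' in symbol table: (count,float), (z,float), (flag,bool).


Lookup 'flag' → type bool


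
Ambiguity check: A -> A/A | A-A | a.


'a/a-a' has two parse trees (no precedence encoded between / and -)
Ambiguous


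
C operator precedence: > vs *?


'*' is multiplicative (level 10); '>' is relational (level 7)
Higher level binds tighter
'*' has higher precedence than '>'


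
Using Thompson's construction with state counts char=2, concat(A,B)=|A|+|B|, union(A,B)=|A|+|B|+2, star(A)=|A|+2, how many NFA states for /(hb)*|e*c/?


Syntax tree has 4 char leaf(s), 1 union(s), 2 star(s)
chars contribute 4×2 = 8; each union adds +2; each star adds +2
Total: 8 + 2 + 4 = 14 states


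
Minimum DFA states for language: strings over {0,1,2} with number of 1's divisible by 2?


Track (count of 1) mod 2: states 0..1, accept at 0
Minimal DFA: 2 states


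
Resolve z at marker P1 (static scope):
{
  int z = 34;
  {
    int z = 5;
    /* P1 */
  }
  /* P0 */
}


z declared in the same block as P1
z = 5


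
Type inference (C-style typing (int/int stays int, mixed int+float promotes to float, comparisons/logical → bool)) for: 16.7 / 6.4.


Operand types: float / float
Rule: mixed int/float promotes to float; int/int stays int
Result type: float


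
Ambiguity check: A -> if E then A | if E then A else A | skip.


dangling else: 'if E then if E then skip else skip' parses two ways
Ambiguous


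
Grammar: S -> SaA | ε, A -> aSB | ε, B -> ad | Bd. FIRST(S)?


Per alternative of S: FIRST(SaA) = {a}; FIRST(ε) = {ε}
FIRST(S) = {a, ε}


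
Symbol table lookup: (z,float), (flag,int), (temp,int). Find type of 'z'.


Lookup 'z' → type float


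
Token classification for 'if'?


Pattern: reserved word
Type: KEYWORD


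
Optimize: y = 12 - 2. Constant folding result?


12 - 2 = 10 at compile time
Optimized: y = 10


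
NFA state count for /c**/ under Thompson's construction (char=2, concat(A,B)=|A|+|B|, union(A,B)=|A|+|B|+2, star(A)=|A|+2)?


Syntax tree has 1 char leaf(s), 0 union(s), 2 star(s)
chars contribute 1×2 = 2; each union adds +2; each star adds +2
Total: 2 + 0 + 4 = 6 states


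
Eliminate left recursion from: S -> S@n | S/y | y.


Left-recursive alternatives: S@n, S/y; non-recursive: y
Introduce S': S -> yS', S' -> @nS' | /yS' | ε


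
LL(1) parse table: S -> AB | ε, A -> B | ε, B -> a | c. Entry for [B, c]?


For [B, c]: 'c' ∈ FIRST(c)
Entry: B -> c


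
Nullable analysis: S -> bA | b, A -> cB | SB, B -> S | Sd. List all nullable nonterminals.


A nonterminal is nullable iff some alternative derives ε (directly, or every symbol in it is nullable)
Nullable: {}


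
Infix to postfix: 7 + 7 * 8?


* has higher precedence, evaluate 7*8 first
Postfix: 7 7 8 * +


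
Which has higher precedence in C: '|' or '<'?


'<' is relational (level 7); '|' is bitwise OR (level 3)
Higher level binds tighter
'<' has higher precedence than '|'


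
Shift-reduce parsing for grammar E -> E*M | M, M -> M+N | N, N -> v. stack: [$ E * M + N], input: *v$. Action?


handle 'M+N' on top
Action: reduce (M -> M+N)


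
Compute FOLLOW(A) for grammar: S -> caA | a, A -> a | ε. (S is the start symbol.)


$ ∈ FOLLOW(S). For each A -> αBβ: add FIRST(β)\{ε} to FOLLOW(B); if β nullable, add FOLLOW(A).
FOLLOW(A) = {$}


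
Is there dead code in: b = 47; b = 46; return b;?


first assignment to b is overwritten before any read
Dead: 'b = 47'


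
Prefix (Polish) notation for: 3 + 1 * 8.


'*' binds tighter: tree is (+ 3 (* 1 8))
Prefix: + 3 * 1 8


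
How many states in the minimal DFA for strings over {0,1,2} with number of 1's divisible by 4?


Track (count of 1) mod 4: states 0..3, accept at 0
Minimal DFA: 4 states


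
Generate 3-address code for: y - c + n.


Break into single-operator statements:
t1 = y - c
t2 = t1 + n


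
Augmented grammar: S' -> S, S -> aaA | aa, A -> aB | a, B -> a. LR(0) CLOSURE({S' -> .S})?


Start: S' -> .S
For each item with dot before a nonterminal B, add B -> .γ for every B-production
Closure: [S' -> .S, S -> .aaA, S -> .aa]


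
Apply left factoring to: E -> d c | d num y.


Common prefix: 'd'
Factored: E -> d E', E' -> c | num y


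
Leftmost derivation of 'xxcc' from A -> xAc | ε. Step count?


Derivation: A => xAc => xxAcc => xxcc
Steps: 3


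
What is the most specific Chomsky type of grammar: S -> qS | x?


Right-linear: every RHS is a terminal or a terminal followed by one nonterminal
Classification: Type 3 (Regular)


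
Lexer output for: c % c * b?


Scan left to right, longest-match per lexeme
Tokens: ID(c), OP(%), ID(c), OP(*), ID(b)


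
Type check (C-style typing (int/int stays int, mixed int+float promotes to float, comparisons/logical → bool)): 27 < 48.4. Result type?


Operand types: int < float
Rule: comparison yields bool
Result type: bool


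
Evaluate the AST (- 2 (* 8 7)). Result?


Evaluate inner: (* 8 7) = 56
Evaluate root: (- 2 56) = -54
Result: -54


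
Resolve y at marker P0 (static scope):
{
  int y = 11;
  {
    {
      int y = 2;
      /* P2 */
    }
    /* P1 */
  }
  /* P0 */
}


y declared in the same block as P0
y = 11


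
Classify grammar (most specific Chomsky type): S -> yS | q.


Right-linear: every RHS is a terminal or a terminal followed by one nonterminal
Classification: Type 3 (Regular)


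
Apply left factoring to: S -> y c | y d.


Common prefix: 'y'
Factored: S -> y S', S' -> c | d


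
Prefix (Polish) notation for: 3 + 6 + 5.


left-to-right (same/higher precedence on left): tree is (+ (+ 3 6) 5)
Prefix: + + 3 6 5


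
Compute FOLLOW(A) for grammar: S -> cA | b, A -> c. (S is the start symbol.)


$ ∈ FOLLOW(S). For each A -> αBβ: add FIRST(β)\{ε} to FOLLOW(B); if β nullable, add FOLLOW(A).
FOLLOW(A) = {$}


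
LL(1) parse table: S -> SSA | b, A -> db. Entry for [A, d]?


For [A, d]: 'd' ∈ FIRST(db)
Entry: A -> db


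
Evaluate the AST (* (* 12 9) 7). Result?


Evaluate inner: (* 12 9) = 108
Evaluate root: (* 108 7) = 756
Result: 756


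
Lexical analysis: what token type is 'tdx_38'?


Pattern: letter/underscore followed by alphanumerics, not a keyword
Type: IDENTIFIER


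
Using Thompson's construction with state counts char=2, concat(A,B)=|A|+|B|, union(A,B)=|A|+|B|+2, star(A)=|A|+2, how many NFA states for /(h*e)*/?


Syntax tree has 2 char leaf(s), 0 union(s), 2 star(s)
chars contribute 2×2 = 4; each union adds +2; each star adds +2
Total: 4 + 0 + 4 = 8 states


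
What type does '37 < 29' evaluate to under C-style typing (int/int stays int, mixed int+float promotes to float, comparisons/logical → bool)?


Operand types: int < int
Rule: comparison yields bool
Result type: bool


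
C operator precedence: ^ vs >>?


'>>' is shift (level 8); '^' is bitwise XOR (level 4)
Higher level binds tighter
'>>' has higher precedence than '^'


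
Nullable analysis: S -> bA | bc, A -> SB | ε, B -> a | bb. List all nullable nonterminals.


A nonterminal is nullable iff some alternative derives ε (directly, or every symbol in it is nullable)
Nullable: {A}


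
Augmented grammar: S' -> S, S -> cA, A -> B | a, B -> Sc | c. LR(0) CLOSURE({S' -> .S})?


Start: S' -> .S
For each item with dot before a nonterminal B, add B -> .γ for every B-production
Closure: [S' -> .S, S -> .cA]


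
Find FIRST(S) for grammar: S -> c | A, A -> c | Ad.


Per alternative of S: FIRST(c) = {c}; FIRST(A) = {c}
FIRST(S) = {c}


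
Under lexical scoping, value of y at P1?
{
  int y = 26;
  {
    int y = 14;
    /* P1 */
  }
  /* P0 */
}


y declared in the same block as P1
y = 14


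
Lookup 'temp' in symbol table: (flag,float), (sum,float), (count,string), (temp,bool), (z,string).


Lookup 'temp' → type bool


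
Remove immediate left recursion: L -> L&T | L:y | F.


Left-recursive alternatives: L&T, L:y; non-recursive: F
Introduce L': L -> FL', L' -> &TL' | :yL' | ε


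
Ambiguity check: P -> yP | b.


right-linear, alternatives start with distinct terminals 'y' vs 'b': unique leftmost derivation
Unambiguous


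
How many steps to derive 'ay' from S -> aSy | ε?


Derivation: S => aSy => ay
Steps: 2


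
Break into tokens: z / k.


Scan left to right, longest-match per lexeme
Tokens: ID(z), OP(/), ID(k)


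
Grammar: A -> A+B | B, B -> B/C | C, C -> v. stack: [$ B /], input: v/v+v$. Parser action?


no handle; shift 'v'
Action: shift


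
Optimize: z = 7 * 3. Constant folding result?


7 * 3 = 21 at compile time
Optimized: z = 21


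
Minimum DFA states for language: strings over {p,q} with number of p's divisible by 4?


Track (count of p) mod 4: states 0..3, accept at 0
Minimal DFA: 4 states


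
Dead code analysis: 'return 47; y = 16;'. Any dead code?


statement follows a return and is unreachable
Dead: 'y = 16'


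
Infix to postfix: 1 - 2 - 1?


Left to right (same or higher precedence on left)
Postfix: 1 2 - 1 -


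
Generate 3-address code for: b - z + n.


Break into single-operator statements:
t1 = b - z
t2 = t1 + n


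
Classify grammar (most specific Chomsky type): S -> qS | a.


Right-linear: every RHS is a terminal or a terminal followed by one nonterminal
Classification: Type 3 (Regular)


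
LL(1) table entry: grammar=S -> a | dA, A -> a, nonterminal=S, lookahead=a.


For [S, a]: 'a' ∈ FIRST(a)
Entry: S -> a


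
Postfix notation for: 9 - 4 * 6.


* has higher precedence, evaluate 4*6 first
Postfix: 9 4 6 * -


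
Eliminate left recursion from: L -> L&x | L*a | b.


Left-recursive alternatives: L&x, L*a; non-recursive: b
Introduce L': L -> bL', L' -> &xL' | *aL' | ε


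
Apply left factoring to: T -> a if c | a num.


Common prefix: 'a'
Factored: T -> a T', T' -> if c | num


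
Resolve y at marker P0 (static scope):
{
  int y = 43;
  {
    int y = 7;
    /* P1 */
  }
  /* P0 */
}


y declared in the same block as P0
y = 43


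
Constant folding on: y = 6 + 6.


6 + 6 = 12 at compile time
Optimized: y = 12


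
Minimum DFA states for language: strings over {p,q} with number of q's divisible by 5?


Track (count of q) mod 5: states 0..4, accept at 0
Minimal DFA: 5 states


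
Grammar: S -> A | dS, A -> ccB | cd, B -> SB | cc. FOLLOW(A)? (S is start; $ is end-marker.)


$ ∈ FOLLOW(S). For each A -> αBβ: add FIRST(β)\{ε} to FOLLOW(B); if β nullable, add FOLLOW(A).
FOLLOW(A) = {$, c, d}


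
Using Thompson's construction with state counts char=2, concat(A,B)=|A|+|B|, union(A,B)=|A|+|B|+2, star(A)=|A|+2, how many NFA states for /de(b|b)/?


Syntax tree has 4 char leaf(s), 1 union(s), 0 star(s)
chars contribute 4×2 = 8; each union adds +2; each star adds +2
Total: 8 + 2 + 0 = 10 states


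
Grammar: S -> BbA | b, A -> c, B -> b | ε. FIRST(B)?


Per alternative of B: FIRST(b) = {b}; FIRST(ε) = {ε}
FIRST(B) = {b, ε}


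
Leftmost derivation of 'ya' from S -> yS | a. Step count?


Derivation: S => yS => ya
Steps: 2


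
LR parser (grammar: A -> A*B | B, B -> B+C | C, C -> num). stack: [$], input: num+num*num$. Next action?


no handle on stack; shift 'num'
Action: shift


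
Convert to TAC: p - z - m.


Break into single-operator statements:
t1 = p - z
t2 = t1 - m


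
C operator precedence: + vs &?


'+' is additive (level 9); '&' is bitwise AND (level 5)
Higher level binds tighter
'+' has higher precedence than '&'


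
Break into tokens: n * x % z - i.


Scan left to right, longest-match per lexeme
Tokens: ID(n), OP(*), ID(x), OP(%), ID(z), OP(-), ID(i)


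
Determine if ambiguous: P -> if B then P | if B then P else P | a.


dangling else: 'if B then if B then a else a' parses two ways
Ambiguous


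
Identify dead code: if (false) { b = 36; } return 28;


condition is constant false, so the whole block is unreachable
Dead: 'if (false) { b = 36; }'


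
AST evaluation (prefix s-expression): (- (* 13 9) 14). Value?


Evaluate inner: (* 13 9) = 117
Evaluate root: (- 117 14) = 103
Result: 103


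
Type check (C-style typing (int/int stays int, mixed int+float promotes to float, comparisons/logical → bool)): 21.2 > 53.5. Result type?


Operand types: float > float
Rule: comparison yields bool
Result type: bool


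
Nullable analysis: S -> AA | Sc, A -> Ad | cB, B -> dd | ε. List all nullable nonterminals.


A nonterminal is nullable iff some alternative derives ε (directly, or every symbol in it is nullable)
Nullable: {B}


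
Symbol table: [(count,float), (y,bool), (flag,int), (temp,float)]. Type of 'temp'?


Lookup 'temp' → type float


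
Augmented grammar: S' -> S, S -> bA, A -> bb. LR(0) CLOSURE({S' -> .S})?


Start: S' -> .S
For each item with dot before a nonterminal B, add B -> .γ for every B-production
Closure: [S' -> .S, S -> .bA]


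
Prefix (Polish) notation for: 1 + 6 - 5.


left-to-right (same/higher precedence on left): tree is (- (+ 1 6) 5)
Prefix: - + 1 6 5


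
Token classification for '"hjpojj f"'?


Pattern: double-quoted sequence
Type: STRING_LITERAL


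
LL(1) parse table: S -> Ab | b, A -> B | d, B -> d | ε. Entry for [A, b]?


For [A, b]: B is nullable and 'b' ∈ FOLLOW(A)
Entry: A -> B


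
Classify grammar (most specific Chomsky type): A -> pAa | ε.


Single nonterminal LHS, but p^n a^n is not regular
Classification: Type 2 (Context-Free)


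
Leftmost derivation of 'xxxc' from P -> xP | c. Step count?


Derivation: P => xP => xxP => xxxP => xxxc
Steps: 4


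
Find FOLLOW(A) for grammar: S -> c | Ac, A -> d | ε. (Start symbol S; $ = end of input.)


$ ∈ FOLLOW(S). For each A -> αBβ: add FIRST(β)\{ε} to FOLLOW(B); if β nullable, add FOLLOW(A).
FOLLOW(A) = {c}


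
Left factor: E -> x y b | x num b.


Common prefix: 'x'
Factored: E -> x E', E' -> y b | num b


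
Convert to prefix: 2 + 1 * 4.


'*' binds tighter: tree is (+ 2 (* 1 4))
Prefix: + 2 * 1 4


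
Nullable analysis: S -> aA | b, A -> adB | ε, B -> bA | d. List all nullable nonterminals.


A nonterminal is nullable iff some alternative derives ε (directly, or every symbol in it is nullable)
Nullable: {A}


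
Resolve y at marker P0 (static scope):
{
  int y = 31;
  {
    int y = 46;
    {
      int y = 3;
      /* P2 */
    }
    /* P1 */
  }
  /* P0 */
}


y declared in the same block as P0
y = 31


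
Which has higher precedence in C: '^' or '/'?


'/' is multiplicative (level 10); '^' is bitwise XOR (level 4)
Higher level binds tighter
'/' has higher precedence than '^'


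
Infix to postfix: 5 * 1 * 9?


Left to right (same or higher precedence on left)
Postfix: 5 1 * 9 *


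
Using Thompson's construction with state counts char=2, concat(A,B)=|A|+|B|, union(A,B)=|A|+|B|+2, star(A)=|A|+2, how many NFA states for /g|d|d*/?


Syntax tree has 3 char leaf(s), 2 union(s), 1 star(s)
chars contribute 3×2 = 6; each union adds +2; each star adds +2
Total: 6 + 4 + 2 = 12 states


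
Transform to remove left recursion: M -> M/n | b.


Left-recursive alternatives: M/n; non-recursive: b
Introduce M': M -> bM', M' -> /nM' | ε


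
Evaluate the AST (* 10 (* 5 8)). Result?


Evaluate inner: (* 5 8) = 40
Evaluate root: (* 10 40) = 400
Result: 400


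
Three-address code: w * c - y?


Break into single-operator statements:
t1 = w * c
t2 = t1 - y


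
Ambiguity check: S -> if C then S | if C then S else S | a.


dangling else: 'if C then if C then a else a' parses two ways
Ambiguous


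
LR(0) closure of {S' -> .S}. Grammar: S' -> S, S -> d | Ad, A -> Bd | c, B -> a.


Start: S' -> .S
For each item with dot before a nonterminal B, add B -> .γ for every B-production
Closure: [S' -> .S, S -> .d, S -> .Ad, A -> .Bd, A -> .c, B -> .a]


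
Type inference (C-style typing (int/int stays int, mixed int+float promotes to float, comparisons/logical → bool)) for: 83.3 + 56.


Operand types: float + int
Rule: mixed int/float promotes to float; int/int stays int
Result type: float


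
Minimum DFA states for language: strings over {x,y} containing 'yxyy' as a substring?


KMP-style automaton: 4 progress states + 1 absorbing accept = 5
Minimal DFA: 5 states


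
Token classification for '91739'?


Pattern: digits only
Type: INTEGER_LITERAL


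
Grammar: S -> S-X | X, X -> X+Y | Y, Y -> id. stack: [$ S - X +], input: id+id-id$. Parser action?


no handle; shift 'id'
Action: shift


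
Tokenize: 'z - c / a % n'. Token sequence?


Scan left to right, longest-match per lexeme
Tokens: ID(z), OP(-), ID(c), OP(/), ID(a), OP(%), ID(n)


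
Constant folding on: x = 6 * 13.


6 * 13 = 78 at compile time
Optimized: x = 78


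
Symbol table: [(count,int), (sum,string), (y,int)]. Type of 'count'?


Lookup 'count' → type int


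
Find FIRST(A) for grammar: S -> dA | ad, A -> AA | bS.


Per alternative of A: FIRST(AA) = {b}; FIRST(bS) = {b}
FIRST(A) = {b}


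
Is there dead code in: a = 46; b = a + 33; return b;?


a is read by b's definition; b is returned
No dead code


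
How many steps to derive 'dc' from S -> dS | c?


Derivation: S => dS => dc
Steps: 2


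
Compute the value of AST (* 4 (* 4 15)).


Evaluate inner: (* 4 15) = 60
Evaluate root: (* 4 60) = 240
Result: 240


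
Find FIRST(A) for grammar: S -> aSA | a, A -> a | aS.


Per alternative of A: FIRST(a) = {a}; FIRST(aS) = {a}
FIRST(A) = {a}


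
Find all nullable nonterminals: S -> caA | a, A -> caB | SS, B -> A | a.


A nonterminal is nullable iff some alternative derives ε (directly, or every symbol in it is nullable)
Nullable: {}


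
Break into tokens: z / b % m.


Scan left to right, longest-match per lexeme
Tokens: ID(z), OP(/), ID(b), OP(%), ID(m)
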